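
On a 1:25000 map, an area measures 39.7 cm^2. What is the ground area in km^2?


ground_area = 39.7 * (25000/100)^2 = 2481250.0 m^2 = 2.48125 km^2 ≈ 2.481 km^2

2.481 km^2


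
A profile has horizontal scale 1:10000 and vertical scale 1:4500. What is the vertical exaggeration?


VE = horizontal_scale / vertical_scale = 10000 / 4500 ≈ 2.2

2.2x


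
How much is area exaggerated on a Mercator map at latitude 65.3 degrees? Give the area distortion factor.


area_distortion = 1/cos^2(65.3) = 5.727

5.727


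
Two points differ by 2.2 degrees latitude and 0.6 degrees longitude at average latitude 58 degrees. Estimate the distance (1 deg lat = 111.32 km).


dlat_km = 2.2 * 111.32 = 244.904
dlon_km = 0.6 * 111.32 * cos(58) ≈ 35.394
dist = sqrt(244.904^2 + 35.394^2) ≈ 247.4 km

247.4 km


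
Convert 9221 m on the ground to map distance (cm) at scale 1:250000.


map_cm = 9221 * 100 / 250000 = 3.6884 cm ≈ 3.69 cm

3.69 cm


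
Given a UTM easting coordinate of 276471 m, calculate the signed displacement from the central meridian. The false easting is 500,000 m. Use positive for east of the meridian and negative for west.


displacement = 276471 - 500000 = -223529 m

-223529 m


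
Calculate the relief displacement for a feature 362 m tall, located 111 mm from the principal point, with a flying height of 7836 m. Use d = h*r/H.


d = h * r / H = 362 * 111 / 7836 = 5.13 mm

5.13 mm


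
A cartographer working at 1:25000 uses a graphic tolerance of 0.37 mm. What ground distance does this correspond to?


ground = 0.37 mm * 25000 / 1000 = 9.25 m

9.25 m


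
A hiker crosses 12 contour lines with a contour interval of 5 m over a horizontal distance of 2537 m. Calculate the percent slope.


elevation change = 12 * 5 = 60 m
slope = 60 / 2537 * 100 = 2.4%

2.4%


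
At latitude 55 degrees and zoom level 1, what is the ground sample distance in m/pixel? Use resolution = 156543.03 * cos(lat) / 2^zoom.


res = 156543.03 * cos(55) / 2^1 = 156543.03 * 0.57357644 / 2 = 44894.7 m/pixel

44894.7 m/pixel


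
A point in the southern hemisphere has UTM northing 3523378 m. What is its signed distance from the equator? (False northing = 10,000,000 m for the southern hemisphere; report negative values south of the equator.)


For southern: actual = 3523378 - 10000000 = -6476622 m

-6476622 m


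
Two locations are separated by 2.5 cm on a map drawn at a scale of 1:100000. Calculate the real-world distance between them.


ground = 2.5 cm * 100000 / 100 = 2500.0 m = 2.5 km

2.5 km


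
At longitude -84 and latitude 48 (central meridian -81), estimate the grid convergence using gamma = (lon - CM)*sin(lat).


gamma = (-84 - -81) * sin(48) = -3 * 0.743145 = -2.229 degrees

-2.229 degrees


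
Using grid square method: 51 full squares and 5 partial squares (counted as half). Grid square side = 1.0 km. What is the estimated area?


effective squares = 51 + 5 * 0.5 = 53.5
area = 53.5 * 1.0 = 53.5 km^2

53.5 km^2


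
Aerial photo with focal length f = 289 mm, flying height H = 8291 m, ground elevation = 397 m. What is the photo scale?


scale = f / (H - h) = 289 mm / 7894 m = 289 / 7894000 = 1:27315

1:27315


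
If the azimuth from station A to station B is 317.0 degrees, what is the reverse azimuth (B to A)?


back azimuth = (317.0 + 180) mod 360 = 137.0 degrees

137.0 degrees


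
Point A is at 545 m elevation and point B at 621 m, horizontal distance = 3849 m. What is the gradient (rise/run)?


gradient = (621 - 545) / 3849 = 76 / 3849 = 0.0197

0.0197


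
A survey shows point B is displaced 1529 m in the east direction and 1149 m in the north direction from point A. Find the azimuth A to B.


az = atan2(1529, 1149) = 53.1 deg
adjusted to 0-360: 53.1 degrees

53.1 degrees


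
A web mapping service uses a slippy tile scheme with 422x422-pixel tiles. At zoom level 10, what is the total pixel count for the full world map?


tiles per axis = 2^10 = 1024
total tiles = 1024^2 = 1048576
pixels per axis = 1024 * 422 = 432128
total pixels = 432128^2 = 186734608384

186734608384 pixels


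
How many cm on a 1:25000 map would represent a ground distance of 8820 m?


map_cm = 8820 * 100 / 25000 = 35.28 cm

35.28 cm


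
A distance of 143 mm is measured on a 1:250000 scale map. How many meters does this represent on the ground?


ground = 143 mm * 250000 / 1000 = 35750.0 m

35750.0 m


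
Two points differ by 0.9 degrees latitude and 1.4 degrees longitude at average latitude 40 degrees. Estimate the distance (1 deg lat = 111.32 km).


dlat_km = 0.9 * 111.32 = 100.188
dlon_km = 1.4 * 111.32 * cos(40) ≈ 119.386
dist = sqrt(100.188^2 + 119.386^2) ≈ 155.9 km

155.9 km


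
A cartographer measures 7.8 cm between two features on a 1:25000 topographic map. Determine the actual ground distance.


ground = 7.8 cm * 25000 / 100 = 1950.0 m = 1.95 km

1.95 km


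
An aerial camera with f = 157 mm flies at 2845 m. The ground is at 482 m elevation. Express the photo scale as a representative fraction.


scale = f / (H - h) = 157 mm / 2363 m = 157 / 2363000 = 1:15051

1:15051


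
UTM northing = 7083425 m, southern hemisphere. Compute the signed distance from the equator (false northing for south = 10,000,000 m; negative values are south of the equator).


For southern: actual = 7083425 - 10000000 = -2916575 m

-2916575 m


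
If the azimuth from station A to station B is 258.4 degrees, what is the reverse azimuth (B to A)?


back azimuth = (258.4 + 180) mod 360 = 78.4 degrees

78.4 degrees


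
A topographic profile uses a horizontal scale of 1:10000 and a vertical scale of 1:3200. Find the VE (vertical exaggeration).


VE = horizontal_scale / vertical_scale = 10000 / 3200 = 3.125 ≈ 3.1

3.1x


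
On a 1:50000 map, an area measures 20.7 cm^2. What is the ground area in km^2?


ground_area = 20.7 * (50000/100)^2 = 5175000.0 m^2 = 5.175 km^2

5.175 km^2


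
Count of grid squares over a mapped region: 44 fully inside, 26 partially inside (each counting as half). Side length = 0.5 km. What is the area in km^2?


effective squares = 44 + 26 * 0.5 = 57.0
area = 57.0 * 0.25 = 14.25 km^2

14.25 km^2


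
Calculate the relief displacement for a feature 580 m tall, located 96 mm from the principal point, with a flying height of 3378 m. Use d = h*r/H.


d = h * r / H = 580 * 96 / 3378 = 16.48 mm

16.48 mm


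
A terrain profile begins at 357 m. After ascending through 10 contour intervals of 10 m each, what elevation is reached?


elevation = 357 + 10 * 10 = 457 m

457 m


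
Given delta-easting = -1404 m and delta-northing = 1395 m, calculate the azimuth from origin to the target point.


az = atan2(-1404, 1395) = -45.2 deg
adjusted to 0-360: 314.8 degrees

314.8 degrees


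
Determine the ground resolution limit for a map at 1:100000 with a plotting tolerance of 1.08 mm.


ground = 1.08 mm * 100000 / 1000 = 108.0 m

108.0 m


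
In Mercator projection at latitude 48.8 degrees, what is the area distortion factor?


area_distortion = 1/cos^2(48.8) = 2.305

2.305


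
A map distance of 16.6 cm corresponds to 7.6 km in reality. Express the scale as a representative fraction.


ground = 7.6 km = 760000 cm; RF denominator = ground / map = 760000 / 16.6 ≈ 45783; RF = 1:45783

1:45783


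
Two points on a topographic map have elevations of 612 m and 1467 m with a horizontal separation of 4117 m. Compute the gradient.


gradient = (1467 - 612) / 4117 = 855 / 4117 = 0.2077

0.2077


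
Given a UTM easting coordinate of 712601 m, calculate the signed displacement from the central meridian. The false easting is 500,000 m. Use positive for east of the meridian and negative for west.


displacement = 712601 - 500000 = 212601 m

212601 m


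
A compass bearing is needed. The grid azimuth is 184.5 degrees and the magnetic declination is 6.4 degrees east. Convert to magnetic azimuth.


magnetic azimuth = grid azimuth - declination (east +ve)
mag_az = 184.5 - 6.4 = 178.1 degrees

178.1 degrees


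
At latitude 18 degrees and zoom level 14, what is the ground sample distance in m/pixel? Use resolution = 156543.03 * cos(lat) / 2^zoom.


res = 156543.03 * cos(18) / 2^14 = 156543.03 * 0.95105652 / 16384 = 9.09 m/pixel

9.09 m/pixel


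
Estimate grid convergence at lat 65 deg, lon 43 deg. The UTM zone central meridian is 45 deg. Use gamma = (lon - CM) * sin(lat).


gamma = (43 - 45) * sin(65) = -2 * 0.906308 = -1.813 degrees

-1.813 degrees


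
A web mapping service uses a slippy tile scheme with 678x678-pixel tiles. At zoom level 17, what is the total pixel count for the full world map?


tiles per axis = 2^17 = 131072
total tiles = 131072^2 = 17179869184
pixels per axis = 131072 * 678 = 88866816
total pixels = 88866816^2 = 7897310985977856

7897310985977856 pixels


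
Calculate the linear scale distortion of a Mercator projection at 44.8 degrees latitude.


SF = 1 / cos(44.8) = 1 / 0.709571 = 1.409

1.409


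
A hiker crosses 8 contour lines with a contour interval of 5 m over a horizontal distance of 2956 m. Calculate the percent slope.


elevation change = 8 * 5 = 40 m
slope = 40 / 2956 * 100 = 1.4%

1.4%


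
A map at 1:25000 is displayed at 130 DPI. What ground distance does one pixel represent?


pixel_cm = 2.54 / 130 ≈ 0.019538 cm
ground = pixel_cm * 25000 / 100 = 2.54 * 25000 / (130 * 100) = 63500 / 13000 ≈ 4.88 m

4.88 m


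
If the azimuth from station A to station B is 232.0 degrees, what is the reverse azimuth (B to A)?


back azimuth = (232.0 + 180) mod 360 = 52.0 degrees

52.0 degrees


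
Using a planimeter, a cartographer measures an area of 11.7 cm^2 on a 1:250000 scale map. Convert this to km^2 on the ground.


ground_area = 11.7 * (250000/100)^2 = 73125000.0 m^2 = 73.125 km^2

73.125 km^2


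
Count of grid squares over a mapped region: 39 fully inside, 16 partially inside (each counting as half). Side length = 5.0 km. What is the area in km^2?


effective squares = 39 + 16 * 0.5 = 47.0
area = 47.0 * 25.0 = 1175.0 km^2

1175.0 km^2


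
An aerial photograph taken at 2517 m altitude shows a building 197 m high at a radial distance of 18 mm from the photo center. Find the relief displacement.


d = h * r / H = 197 * 18 / 2517 = 1.41 mm

1.41 mm


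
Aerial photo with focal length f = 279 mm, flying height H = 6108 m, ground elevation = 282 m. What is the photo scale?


scale = f / (H - h) = 279 mm / 5826 m = 279 / 5826000 = 1:20882

1:20882


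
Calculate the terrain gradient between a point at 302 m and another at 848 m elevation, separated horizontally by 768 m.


gradient = (848 - 302) / 768 = 546 / 768 = 0.7109

0.7109


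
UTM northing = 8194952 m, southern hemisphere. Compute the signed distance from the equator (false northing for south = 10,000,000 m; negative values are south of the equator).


For southern: actual = 8194952 - 10000000 = -1805048 m

-1805048 m


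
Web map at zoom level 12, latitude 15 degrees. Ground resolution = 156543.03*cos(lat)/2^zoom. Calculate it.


res = 156543.03 * cos(15) / 2^12 = 156543.03 * 0.96592583 / 4096 = 36.92 m/pixel

36.92 m/pixel


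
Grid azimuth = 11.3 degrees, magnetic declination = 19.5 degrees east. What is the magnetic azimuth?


magnetic azimuth = grid azimuth - declination (east +ve)
mag_az = 11.3 - 19.5 = 351.8 degrees

351.8 degrees


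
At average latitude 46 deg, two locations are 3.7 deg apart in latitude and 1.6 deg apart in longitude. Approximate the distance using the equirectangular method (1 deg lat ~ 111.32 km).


dlat_km = 3.7 * 111.32 = 411.884
dlon_km = 1.6 * 111.32 * cos(46) ≈ 123.727
dist = sqrt(411.884^2 + 123.727^2) ≈ 430.1 km

430.1 km


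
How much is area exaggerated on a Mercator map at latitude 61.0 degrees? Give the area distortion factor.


area_distortion = 1/cos^2(61.0) = 4.255

4.255


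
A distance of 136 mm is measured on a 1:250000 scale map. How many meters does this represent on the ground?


ground = 136 mm * 250000 / 1000 = 34000.0 m

34000.0 m


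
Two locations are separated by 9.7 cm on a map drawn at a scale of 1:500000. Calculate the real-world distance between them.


ground = 9.7 cm * 500000 / 100 = 48500.0 m = 48.5 km

48.5 km


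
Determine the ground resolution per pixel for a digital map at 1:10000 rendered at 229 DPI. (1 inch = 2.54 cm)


pixel_cm = 2.54 / 229 ≈ 0.011092 cm
ground = pixel_cm * 10000 / 100 = 2.54 * 10000 / (229 * 100) = 25400 / 22900 ≈ 1.11 m

1.11 m


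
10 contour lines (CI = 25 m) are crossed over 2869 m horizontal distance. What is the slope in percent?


elevation change = 10 * 25 = 250 m
slope = 250 / 2869 * 100 = 8.7%

8.7%


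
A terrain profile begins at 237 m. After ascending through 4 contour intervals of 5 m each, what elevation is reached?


elevation = 237 + 4 * 5 = 257 m

257 m


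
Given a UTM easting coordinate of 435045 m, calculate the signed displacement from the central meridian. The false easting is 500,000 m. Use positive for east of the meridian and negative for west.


displacement = 435045 - 500000 = -64955 m

-64955 m


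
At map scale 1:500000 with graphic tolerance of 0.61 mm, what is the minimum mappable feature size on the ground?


ground = 0.61 mm * 500000 / 1000 = 305.0 m

305.0 m


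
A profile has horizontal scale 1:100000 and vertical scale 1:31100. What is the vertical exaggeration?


VE = horizontal_scale / vertical_scale = 100000 / 31100 ≈ 3.2

3.2x


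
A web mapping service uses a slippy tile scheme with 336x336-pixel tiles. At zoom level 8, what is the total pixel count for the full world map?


tiles per axis = 2^8 = 256
total tiles = 256^2 = 65536
pixels per axis = 256 * 336 = 86016
total pixels = 86016^2 = 7398752256

7398752256 pixels


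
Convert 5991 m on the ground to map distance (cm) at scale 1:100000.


map_cm = 5991 * 100 / 100000 = 5.991 cm ≈ 5.99 cm

5.99 cm


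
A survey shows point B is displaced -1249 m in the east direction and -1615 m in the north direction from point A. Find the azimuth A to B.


az = atan2(-1249, -1615) = -142.3 deg
adjusted to 0-360: 217.7 degrees

217.7 degrees


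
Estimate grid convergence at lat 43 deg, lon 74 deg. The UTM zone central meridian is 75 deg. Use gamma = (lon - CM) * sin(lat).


gamma = (74 - 75) * sin(43) = -1 * 0.681998 = -0.682 degrees

-0.682 degrees


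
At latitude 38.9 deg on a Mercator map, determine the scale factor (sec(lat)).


SF = 1 / cos(38.9) = 1 / 0.778243 = 1.285

1.285


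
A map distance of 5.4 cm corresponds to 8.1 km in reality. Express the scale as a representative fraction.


ground = 8.1 km = 810000 cm; RF denominator = ground / map = 810000 / 5.4 = 150000; RF = 1:150000

1:150000


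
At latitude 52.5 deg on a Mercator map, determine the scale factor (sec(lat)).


SF = 1 / cos(52.5) = 1 / 0.608761 = 1.643

1.643


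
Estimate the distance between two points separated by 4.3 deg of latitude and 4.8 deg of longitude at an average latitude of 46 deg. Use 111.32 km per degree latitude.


dlat_km = 4.3 * 111.32 = 478.676
dlon_km = 4.8 * 111.32 * cos(46) ≈ 371.181
dist = sqrt(478.676^2 + 371.181^2) ≈ 605.7 km

605.7 km


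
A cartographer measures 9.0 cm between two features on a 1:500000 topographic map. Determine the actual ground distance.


ground = 9.0 cm * 500000 / 100 = 45000.0 m = 45.0 km

45.0 km


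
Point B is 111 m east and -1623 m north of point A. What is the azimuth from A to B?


az = atan2(111, -1623) = 176.1 deg
adjusted to 0-360: 176.1 degrees

176.1 degrees


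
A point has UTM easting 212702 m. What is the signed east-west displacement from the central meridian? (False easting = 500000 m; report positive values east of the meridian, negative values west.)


displacement = 212702 - 500000 = -287298 m

-287298 m


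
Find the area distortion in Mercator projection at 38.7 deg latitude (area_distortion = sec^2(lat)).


area_distortion = 1/cos^2(38.7) = 1.642

1.642


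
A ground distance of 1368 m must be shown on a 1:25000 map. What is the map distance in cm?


map_cm = 1368 * 100 / 25000 = 5.472 cm ≈ 5.47 cm

5.47 cm


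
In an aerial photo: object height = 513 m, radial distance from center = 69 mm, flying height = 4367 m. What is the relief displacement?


d = h * r / H = 513 * 69 / 4367 = 8.11 mm

8.11 mm


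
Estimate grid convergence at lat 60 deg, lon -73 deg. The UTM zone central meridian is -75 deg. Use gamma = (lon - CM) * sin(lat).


gamma = (-73 - -75) * sin(60) = 2 * 0.866025 = 1.732 degrees

1.732 degrees


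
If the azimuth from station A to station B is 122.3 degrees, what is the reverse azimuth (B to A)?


back azimuth = (122.3 + 180) mod 360 = 302.3 degrees

302.3 degrees


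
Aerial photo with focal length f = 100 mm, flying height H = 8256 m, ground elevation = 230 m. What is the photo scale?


scale = f / (H - h) = 100 mm / 8026 m = 100 / 8026000 = 1:80260

1:80260


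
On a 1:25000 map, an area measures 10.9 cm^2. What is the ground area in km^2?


ground_area = 10.9 * (25000/100)^2 = 681250.0 m^2 = 0.68125 km^2 ≈ 0.681 km^2

0.681 km^2


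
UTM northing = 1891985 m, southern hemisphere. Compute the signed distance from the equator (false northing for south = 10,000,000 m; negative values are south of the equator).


For southern: actual = 1891985 - 10000000 = -8108015 m

-8108015 m


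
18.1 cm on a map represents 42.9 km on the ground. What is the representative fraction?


ground = 42.9 km = 4290000 cm; RF denominator = ground / map = 4290000 / 18.1 ≈ 237017; RF = 1:237017

1:237017


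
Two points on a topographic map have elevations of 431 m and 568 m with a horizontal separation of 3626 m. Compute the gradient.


gradient = (568 - 431) / 3626 = 137 / 3626 = 0.0378

0.0378


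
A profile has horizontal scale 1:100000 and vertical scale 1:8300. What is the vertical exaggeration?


VE = horizontal_scale / vertical_scale = 100000 / 8300 ≈ 12.0

12.0x


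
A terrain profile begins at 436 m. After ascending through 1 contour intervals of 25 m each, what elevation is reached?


elevation = 436 + 1 * 25 = 461 m

461 m


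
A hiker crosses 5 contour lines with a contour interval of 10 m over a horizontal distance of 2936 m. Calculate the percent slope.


elevation change = 5 * 10 = 50 m
slope = 50 / 2936 * 100 = 1.7%

1.7%


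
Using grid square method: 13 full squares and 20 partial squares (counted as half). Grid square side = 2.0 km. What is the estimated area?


effective squares = 13 + 20 * 0.5 = 23.0
area = 23.0 * 4.0 = 92.0 km^2

92.0 km^2


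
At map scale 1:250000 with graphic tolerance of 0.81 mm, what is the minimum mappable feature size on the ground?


ground = 0.81 mm * 250000 / 1000 = 202.5 m

202.5 m


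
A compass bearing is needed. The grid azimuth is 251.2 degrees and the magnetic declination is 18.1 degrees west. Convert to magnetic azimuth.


magnetic azimuth = grid azimuth - declination (east +ve)
mag_az = 251.2 - -18.1 = 269.3 degrees

269.3 degrees


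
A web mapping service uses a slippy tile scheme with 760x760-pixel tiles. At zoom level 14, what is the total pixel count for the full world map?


tiles per axis = 2^14 = 16384
total tiles = 16384^2 = 268435456
pixels per axis = 16384 * 760 = 12451840
total pixels = 12451840^2 = 155048319385600

155048319385600 pixels


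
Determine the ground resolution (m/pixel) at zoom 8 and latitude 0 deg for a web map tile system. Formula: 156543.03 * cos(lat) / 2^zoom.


res = 156543.03 * cos(0) / 2^8 = 156543.03 * 1.0 / 256 = 611.5 m/pixel

611.5 m/pixel


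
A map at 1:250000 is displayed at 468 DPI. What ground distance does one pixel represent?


pixel_cm = 2.54 / 468 ≈ 0.005427 cm
ground = pixel_cm * 250000 / 100 = 2.54 * 250000 / (468 * 100) = 635000 / 46800 ≈ 13.57 m

13.57 m


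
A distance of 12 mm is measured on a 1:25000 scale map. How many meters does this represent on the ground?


ground = 12 mm * 25000 / 1000 = 300.0 m

300.0 m


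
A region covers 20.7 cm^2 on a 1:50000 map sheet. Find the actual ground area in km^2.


ground_area = 20.7 * (50000/100)^2 = 5175000.0 m^2 = 5.175 km^2

5.175 km^2


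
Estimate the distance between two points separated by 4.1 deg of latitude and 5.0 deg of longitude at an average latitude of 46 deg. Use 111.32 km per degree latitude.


dlat_km = 4.1 * 111.32 = 456.412
dlon_km = 5.0 * 111.32 * cos(46) ≈ 386.647
dist = sqrt(456.412^2 + 386.647^2) ≈ 598.2 km

598.2 km


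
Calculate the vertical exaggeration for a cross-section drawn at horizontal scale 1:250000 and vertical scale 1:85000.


VE = horizontal_scale / vertical_scale = 250000 / 85000 ≈ 2.9

2.9x


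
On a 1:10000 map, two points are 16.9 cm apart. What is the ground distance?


ground = 16.9 cm * 10000 / 100 = 1690.0 m = 1.69 km

1.69 km


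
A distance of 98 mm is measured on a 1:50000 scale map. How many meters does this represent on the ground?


ground = 98 mm * 50000 / 1000 = 4900.0 m

4900.0 m


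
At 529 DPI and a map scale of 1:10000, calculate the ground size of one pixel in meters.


pixel_cm = 2.54 / 529 ≈ 0.004802 cm
ground = pixel_cm * 10000 / 100 = 2.54 * 10000 / (529 * 100) = 25400 / 52900 ≈ 0.48 m

0.48 m


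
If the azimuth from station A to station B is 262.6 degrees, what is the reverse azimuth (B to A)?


back azimuth = (262.6 + 180) mod 360 = 82.6 degrees

82.6 degrees


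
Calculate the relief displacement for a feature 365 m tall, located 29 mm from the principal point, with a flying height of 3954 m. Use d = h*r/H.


d = h * r / H = 365 * 29 / 3954 = 2.68 mm

2.68 mm


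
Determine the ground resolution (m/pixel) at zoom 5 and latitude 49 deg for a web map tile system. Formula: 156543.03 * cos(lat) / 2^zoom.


res = 156543.03 * cos(49) / 2^5 = 156543.03 * 0.65605903 / 32 = 3209.42 m/pixel

3209.42 m/pixel


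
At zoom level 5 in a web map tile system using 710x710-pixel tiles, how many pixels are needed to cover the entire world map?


tiles per axis = 2^5 = 32
total tiles = 32^2 = 1024
pixels per axis = 32 * 710 = 22720
total pixels = 22720^2 = 516198400

516198400 pixels


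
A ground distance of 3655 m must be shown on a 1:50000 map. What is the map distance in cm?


map_cm = 3655 * 100 / 50000 = 7.31 cm

7.31 cm


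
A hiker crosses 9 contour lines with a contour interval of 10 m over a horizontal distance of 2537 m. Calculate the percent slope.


elevation change = 9 * 10 = 90 m
slope = 90 / 2537 * 100 = 3.5%

3.5%


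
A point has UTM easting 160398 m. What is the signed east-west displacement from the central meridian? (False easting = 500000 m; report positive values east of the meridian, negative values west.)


displacement = 160398 - 500000 = -339602 m

-339602 m


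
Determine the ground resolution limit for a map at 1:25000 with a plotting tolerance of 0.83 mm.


ground = 0.83 mm * 25000 / 1000 = 20.75 m

20.75 m


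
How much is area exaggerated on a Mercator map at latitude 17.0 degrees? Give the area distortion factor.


area_distortion = 1/cos^2(17.0) = 1.093

1.093


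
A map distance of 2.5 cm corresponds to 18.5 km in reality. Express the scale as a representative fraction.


ground = 18.5 km = 1850000 cm; RF denominator = ground / map = 1850000 / 2.5 = 740000; RF = 1:740000

1:740000


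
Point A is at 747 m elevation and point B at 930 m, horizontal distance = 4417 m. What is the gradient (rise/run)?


gradient = (930 - 747) / 4417 = 183 / 4417 = 0.0414

0.0414


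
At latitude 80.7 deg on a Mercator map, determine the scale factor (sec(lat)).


SF = 1 / cos(80.7) = 1 / 0.161604 = 6.188

6.188


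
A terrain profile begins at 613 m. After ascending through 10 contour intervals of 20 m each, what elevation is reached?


elevation = 613 + 10 * 20 = 813 m

813 m


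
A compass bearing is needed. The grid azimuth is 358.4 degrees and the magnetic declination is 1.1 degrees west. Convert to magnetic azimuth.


magnetic azimuth = grid azimuth - declination (east +ve)
mag_az = 358.4 - -1.1 = 359.5 degrees

359.5 degrees


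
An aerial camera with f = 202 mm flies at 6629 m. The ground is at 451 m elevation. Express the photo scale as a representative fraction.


scale = f / (H - h) = 202 mm / 6178 m = 202 / 6178000 = 1:30584

1:30584


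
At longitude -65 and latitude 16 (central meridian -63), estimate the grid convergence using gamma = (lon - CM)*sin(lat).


gamma = (-65 - -63) * sin(16) = -2 * 0.275637 = -0.551 degrees

-0.551 degrees


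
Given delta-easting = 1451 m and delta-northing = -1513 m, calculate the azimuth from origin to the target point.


az = atan2(1451, -1513) = 136.2 deg
adjusted to 0-360: 136.2 degrees

136.2 degrees


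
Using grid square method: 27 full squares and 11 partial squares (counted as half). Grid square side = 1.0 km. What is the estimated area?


effective squares = 27 + 11 * 0.5 = 32.5
area = 32.5 * 1.0 = 32.5 km^2

32.5 km^2


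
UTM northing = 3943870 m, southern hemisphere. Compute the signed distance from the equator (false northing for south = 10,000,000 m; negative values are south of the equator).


For southern: actual = 3943870 - 10000000 = -6056130 m

-6056130 m


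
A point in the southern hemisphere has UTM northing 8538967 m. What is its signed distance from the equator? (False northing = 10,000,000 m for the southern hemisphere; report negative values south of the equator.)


For southern: actual = 8538967 - 10000000 = -1461033 m

-1461033 m


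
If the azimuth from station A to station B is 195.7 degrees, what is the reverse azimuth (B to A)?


back azimuth = (195.7 + 180) mod 360 = 15.7 degrees

15.7 degrees


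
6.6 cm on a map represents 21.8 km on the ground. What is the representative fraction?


ground = 21.8 km = 2180000 cm; RF denominator = ground / map = 2180000 / 6.6 ≈ 330303; RF = 1:330303

1:330303


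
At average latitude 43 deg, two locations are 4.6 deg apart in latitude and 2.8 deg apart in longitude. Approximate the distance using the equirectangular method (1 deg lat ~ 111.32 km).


dlat_km = 4.6 * 111.32 = 512.072
dlon_km = 2.8 * 111.32 * cos(43) ≈ 227.96
dist = sqrt(512.072^2 + 227.96^2) ≈ 560.5 km

560.5 km


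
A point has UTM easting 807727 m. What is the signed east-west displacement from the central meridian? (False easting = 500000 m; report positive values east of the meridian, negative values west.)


displacement = 807727 - 500000 = 307727 m

307727 m


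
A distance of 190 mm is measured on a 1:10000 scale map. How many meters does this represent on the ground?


ground = 190 mm * 10000 / 1000 = 1900.0 m

1900.0 m


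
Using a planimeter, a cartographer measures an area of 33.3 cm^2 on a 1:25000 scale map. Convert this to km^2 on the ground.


ground_area = 33.3 * (25000/100)^2 = 2081250.0 m^2 = 2.08125 km^2 ≈ 2.081 km^2

2.081 km^2


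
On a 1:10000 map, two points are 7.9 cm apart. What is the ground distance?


ground = 7.9 cm * 10000 / 100 = 790.0 m

790.0 m


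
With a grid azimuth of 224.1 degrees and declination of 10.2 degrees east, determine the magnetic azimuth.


magnetic azimuth = grid azimuth - declination (east +ve)
mag_az = 224.1 - 10.2 = 213.9 degrees

213.9 degrees


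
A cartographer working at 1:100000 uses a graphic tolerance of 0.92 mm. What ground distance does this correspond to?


ground = 0.92 mm * 100000 / 1000 = 92.0 m

92.0 m


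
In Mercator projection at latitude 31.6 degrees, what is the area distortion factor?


area_distortion = 1/cos^2(31.6) = 1.378

1.378


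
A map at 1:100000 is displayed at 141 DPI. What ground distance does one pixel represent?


pixel_cm = 2.54 / 141 ≈ 0.018014 cm
ground = pixel_cm * 100000 / 100 = 2.54 * 100000 / (141 * 100) = 254000 / 14100 ≈ 18.01 m

18.01 m


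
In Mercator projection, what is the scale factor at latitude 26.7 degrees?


SF = 1 / cos(26.7) = 1 / 0.893371 = 1.119

1.119


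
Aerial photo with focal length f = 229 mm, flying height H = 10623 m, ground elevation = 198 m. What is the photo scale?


scale = f / (H - h) = 229 mm / 10425 m = 229 / 10425000 = 1:45524

1:45524


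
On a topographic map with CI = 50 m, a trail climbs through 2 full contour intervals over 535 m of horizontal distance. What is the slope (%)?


elevation change = 2 * 50 = 100 m
slope = 100 / 535 * 100 = 18.7%

18.7%


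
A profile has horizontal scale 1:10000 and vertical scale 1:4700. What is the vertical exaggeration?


VE = horizontal_scale / vertical_scale = 10000 / 4700 ≈ 2.1

2.1x


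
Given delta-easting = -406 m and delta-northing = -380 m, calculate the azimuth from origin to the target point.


az = atan2(-406, -380) = -133.1 deg
adjusted to 0-360: 226.9 degrees

226.9 degrees


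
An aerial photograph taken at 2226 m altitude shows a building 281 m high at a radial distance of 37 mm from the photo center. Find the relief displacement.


d = h * r / H = 281 * 37 / 2226 = 4.67 mm

4.67 mm


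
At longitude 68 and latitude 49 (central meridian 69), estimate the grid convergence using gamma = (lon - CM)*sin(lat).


gamma = (68 - 69) * sin(49) = -1 * 0.75471 = -0.755 degrees

-0.755 degrees


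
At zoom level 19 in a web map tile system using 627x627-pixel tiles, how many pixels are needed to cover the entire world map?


tiles per axis = 2^19 = 524288
total tiles = 524288^2 = 274877906944
pixels per axis = 524288 * 627 = 328728576
total pixels = 328728576^2 = 108062476678987776

108062476678987776 pixels


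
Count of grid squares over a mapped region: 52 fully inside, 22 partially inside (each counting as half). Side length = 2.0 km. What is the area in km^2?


effective squares = 52 + 22 * 0.5 = 63.0
area = 63.0 * 4.0 = 252.0 km^2

252.0 km^2


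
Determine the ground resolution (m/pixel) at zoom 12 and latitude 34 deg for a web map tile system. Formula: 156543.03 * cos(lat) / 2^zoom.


res = 156543.03 * cos(34) / 2^12 = 156543.03 * 0.82903757 / 4096 = 31.68 m/pixel

31.68 m/pixel


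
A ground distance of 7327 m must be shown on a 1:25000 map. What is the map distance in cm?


map_cm = 7327 * 100 / 25000 = 29.308 cm ≈ 29.31 cm

29.31 cm


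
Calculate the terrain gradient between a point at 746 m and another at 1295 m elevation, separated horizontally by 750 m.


gradient = (1295 - 746) / 750 = 549 / 750 = 0.732

0.732


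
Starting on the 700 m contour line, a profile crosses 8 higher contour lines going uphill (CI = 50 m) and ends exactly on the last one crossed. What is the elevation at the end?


elevation = 700 + 8 * 50 = 1100 m

1100 m


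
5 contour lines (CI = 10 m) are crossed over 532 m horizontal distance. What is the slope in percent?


elevation change = 5 * 10 = 50 m
slope = 50 / 532 * 100 = 9.4%

9.4%


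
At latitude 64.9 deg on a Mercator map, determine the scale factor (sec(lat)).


SF = 1 / cos(64.9) = 1 / 0.424199 = 2.357

2.357


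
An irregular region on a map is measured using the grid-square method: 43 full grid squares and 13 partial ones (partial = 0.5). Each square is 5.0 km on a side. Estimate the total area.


effective squares = 43 + 13 * 0.5 = 49.5
area = 49.5 * 25.0 = 1237.5 km^2

1237.5 km^2


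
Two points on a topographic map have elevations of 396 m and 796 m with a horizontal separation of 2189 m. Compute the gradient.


gradient = (796 - 396) / 2189 = 400 / 2189 = 0.1827

0.1827


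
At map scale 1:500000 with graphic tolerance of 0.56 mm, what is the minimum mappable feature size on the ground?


ground = 0.56 mm * 500000 / 1000 = 280.0 m

280.0 m


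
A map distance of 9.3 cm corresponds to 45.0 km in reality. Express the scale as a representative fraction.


ground = 45.0 km = 4500000 cm; RF denominator = ground / map = 4500000 / 9.3 ≈ 483871; RF = 1:483871

1:483871


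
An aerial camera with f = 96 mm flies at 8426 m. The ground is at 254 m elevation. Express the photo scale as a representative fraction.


scale = f / (H - h) = 96 mm / 8172 m = 96 / 8172000 = 1:85125

1:85125


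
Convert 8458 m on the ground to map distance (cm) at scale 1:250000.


map_cm = 8458 * 100 / 250000 = 3.3832 cm ≈ 3.38 cm

3.38 cm


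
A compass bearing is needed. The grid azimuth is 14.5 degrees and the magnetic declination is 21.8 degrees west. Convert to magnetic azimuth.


magnetic azimuth = grid azimuth - declination (east +ve)
mag_az = 14.5 - -21.8 = 36.3 degrees

36.3 degrees


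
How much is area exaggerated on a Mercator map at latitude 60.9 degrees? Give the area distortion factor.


area_distortion = 1/cos^2(60.9) = 4.228

4.228


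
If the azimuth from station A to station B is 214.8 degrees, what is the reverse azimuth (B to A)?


back azimuth = (214.8 + 180) mod 360 = 34.8 degrees

34.8 degrees


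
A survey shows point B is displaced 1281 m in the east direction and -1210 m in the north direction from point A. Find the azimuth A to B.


az = atan2(1281, -1210) = 133.4 deg
adjusted to 0-360: 133.4 degrees

133.4 degrees


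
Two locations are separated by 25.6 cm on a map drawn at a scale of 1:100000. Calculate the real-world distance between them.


ground = 25.6 cm * 100000 / 100 = 25600.0 m = 25.6 km

25.6 km


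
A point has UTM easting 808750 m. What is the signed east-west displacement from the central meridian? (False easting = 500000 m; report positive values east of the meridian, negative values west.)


displacement = 808750 - 500000 = 308750 m

308750 m


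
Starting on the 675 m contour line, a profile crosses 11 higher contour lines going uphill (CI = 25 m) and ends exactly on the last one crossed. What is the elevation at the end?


elevation = 675 + 11 * 25 = 950 m

950 m


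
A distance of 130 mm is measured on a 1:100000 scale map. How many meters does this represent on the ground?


ground = 130 mm * 100000 / 1000 = 13000.0 m

13000.0 m


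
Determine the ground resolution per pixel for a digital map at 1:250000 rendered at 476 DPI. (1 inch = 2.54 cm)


pixel_cm = 2.54 / 476 ≈ 0.005336 cm
ground = pixel_cm * 250000 / 100 = 2.54 * 250000 / (476 * 100) = 635000 / 47600 ≈ 13.34 m

13.34 m


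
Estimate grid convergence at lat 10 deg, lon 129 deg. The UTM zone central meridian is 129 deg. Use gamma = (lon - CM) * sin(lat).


gamma = (129 - 129) * sin(10) = 0 * 0.173648 = 0.0 degrees

0.0 degrees


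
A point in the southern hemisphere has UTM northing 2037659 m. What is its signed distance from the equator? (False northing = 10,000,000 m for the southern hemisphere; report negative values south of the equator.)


For southern: actual = 2037659 - 10000000 = -7962341 m

-7962341 m


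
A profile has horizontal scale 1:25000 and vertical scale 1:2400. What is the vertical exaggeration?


VE = horizontal_scale / vertical_scale = 25000 / 2400 ≈ 10.4

10.4x


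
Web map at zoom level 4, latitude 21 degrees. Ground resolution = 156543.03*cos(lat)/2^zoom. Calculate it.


res = 156543.03 * cos(21) / 2^4 = 156543.03 * 0.93358043 / 16 = 9134.09 m/pixel

9134.09 m/pixel


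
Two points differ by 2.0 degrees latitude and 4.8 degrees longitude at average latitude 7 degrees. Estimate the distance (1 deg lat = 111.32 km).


dlat_km = 2.0 * 111.32 = 222.64
dlon_km = 4.8 * 111.32 * cos(7) ≈ 530.353
dist = sqrt(222.64^2 + 530.353^2) ≈ 575.2 km

575.2 km


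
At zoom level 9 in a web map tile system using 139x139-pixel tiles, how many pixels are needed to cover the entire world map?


tiles per axis = 2^9 = 512
total tiles = 512^2 = 262144
pixels per axis = 512 * 139 = 71168
total pixels = 71168^2 = 5064884224

5064884224 pixels


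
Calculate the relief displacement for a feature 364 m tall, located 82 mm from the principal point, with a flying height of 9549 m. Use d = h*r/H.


d = h * r / H = 364 * 82 / 9549 = 3.13 mm

3.13 mm


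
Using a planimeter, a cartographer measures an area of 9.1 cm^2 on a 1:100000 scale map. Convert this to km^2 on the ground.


ground_area = 9.1 * (100000/100)^2 = 9100000.0 m^2 = 9.1 km^2

9.1 km^2


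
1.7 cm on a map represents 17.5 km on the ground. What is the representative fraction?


ground = 17.5 km = 1750000 cm; RF denominator = ground / map = 1750000 / 1.7 ≈ 1029412; RF = 1:1029412

1:1029412


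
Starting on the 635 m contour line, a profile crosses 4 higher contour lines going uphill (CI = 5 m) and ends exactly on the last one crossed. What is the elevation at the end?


elevation = 635 + 4 * 5 = 655 m

655 m


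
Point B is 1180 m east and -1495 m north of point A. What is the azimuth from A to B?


az = atan2(1180, -1495) = 141.7 deg
adjusted to 0-360: 141.7 degrees

141.7 degrees


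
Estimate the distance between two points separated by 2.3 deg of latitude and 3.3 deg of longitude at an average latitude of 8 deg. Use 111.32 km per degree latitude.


dlat_km = 2.3 * 111.32 = 256.036
dlon_km = 3.3 * 111.32 * cos(8) ≈ 363.781
dist = sqrt(256.036^2 + 363.781^2) ≈ 444.8 km

444.8 km


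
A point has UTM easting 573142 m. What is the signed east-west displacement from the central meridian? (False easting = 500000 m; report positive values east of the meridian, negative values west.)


displacement = 573142 - 500000 = 73142 m

73142 m


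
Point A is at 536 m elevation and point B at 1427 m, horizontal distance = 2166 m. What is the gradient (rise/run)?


gradient = (1427 - 536) / 2166 = 891 / 2166 = 0.4114

0.4114


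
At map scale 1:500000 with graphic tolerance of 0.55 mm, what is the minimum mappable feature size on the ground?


ground = 0.55 mm * 500000 / 1000 = 275.0 m

275.0 m


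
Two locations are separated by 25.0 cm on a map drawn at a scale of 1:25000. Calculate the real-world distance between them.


ground = 25.0 cm * 25000 / 100 = 6250.0 m = 6.25 km

6.25 km


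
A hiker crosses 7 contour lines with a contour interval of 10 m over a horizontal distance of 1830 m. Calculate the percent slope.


elevation change = 7 * 10 = 70 m
slope = 70 / 1830 * 100 = 3.8%

3.8%


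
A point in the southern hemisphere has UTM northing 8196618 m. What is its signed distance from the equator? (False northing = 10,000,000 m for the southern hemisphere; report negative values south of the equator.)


For southern: actual = 8196618 - 10000000 = -1803382 m

-1803382 m


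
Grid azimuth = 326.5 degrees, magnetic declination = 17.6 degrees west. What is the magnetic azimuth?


magnetic azimuth = grid azimuth - declination (east +ve)
mag_az = 326.5 - -17.6 = 344.1 degrees

344.1 degrees


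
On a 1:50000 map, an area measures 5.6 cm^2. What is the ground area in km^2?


ground_area = 5.6 * (50000/100)^2 = 1400000.0 m^2 = 1.4 km^2

1.4 km^2


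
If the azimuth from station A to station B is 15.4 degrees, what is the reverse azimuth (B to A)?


back azimuth = (15.4 + 180) mod 360 = 195.4 degrees

195.4 degrees


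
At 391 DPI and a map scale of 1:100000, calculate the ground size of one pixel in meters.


pixel_cm = 2.54 / 391 ≈ 0.006496 cm
ground = pixel_cm * 100000 / 100 = 2.54 * 100000 / (391 * 100) = 254000 / 39100 ≈ 6.5 m

6.5 m


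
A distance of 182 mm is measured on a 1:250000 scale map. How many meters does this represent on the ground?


ground = 182 mm * 250000 / 1000 = 45500.0 m

45500.0 m


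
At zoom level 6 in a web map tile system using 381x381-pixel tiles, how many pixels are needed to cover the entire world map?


tiles per axis = 2^6 = 64
total tiles = 64^2 = 4096
pixels per axis = 64 * 381 = 24384
total pixels = 24384^2 = 594579456

594579456 pixels
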